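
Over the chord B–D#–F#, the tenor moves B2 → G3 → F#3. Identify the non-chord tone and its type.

G3 is an appoggiatura.

The harmony at that moment is B major triad (B, D#, F#); G3 is not a chord tone.
It is approached by leap up from B2 and left by step down to F#3.
Leap in, step out — an appoggiatura.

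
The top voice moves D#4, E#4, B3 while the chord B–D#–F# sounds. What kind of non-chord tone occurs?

E#4 is an escape tone.

The harmony at that moment is B major triad (B, D#, F#); E#4 is not a chord tone.
It is approached by step up from D#4 and left by leap down to B3.
Step in, leap out — an escape tone.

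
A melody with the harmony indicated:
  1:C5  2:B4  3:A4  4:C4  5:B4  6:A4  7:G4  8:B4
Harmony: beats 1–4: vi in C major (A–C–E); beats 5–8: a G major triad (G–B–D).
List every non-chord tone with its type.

The harmony at that moment is A minor triad (A, C, E); B4 is not a chord tone.
It is approached by step down from C5 and left by step down to A4.
Step in, step out in the same direction — a passing tone.
The harmony at that moment is G major triad (G, B, D); A4 is not a chord tone.
It is approached by step down from B4 and left by step down to G4.
Step in, step out in the same direction — a passing tone.

B4 (beat 2) — passing tone; A4 (beat 6) — passing tone.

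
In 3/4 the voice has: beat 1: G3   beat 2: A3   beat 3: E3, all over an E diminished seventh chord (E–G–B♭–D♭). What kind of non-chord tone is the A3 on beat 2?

The harmony at that moment is E diminished seventh chord (E, G, B♭, D♭); A3 is not a chord tone.
It is approached by step up from G3 and left by leap down to E3.
Step in, leap out, on a weak beat — an escape tone.

Escape tone.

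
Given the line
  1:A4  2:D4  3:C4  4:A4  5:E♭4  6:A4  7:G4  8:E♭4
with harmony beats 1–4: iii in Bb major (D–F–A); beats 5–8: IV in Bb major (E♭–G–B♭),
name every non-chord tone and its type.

C4 (beat 3) — escape tone; A4 (beat 6) — appoggiatura.

The harmony at that moment is D minor triad (D, F, A); C4 is not a chord tone.
It is approached by step down from D4 and left by leap up to A4.
Step in, leap out — an escape tone.
The harmony at that moment is E♭ major triad (E♭, G, B♭); A4 is not a chord tone.
It is approached by leap up from E♭4 and left by step down to G4.
Leap in, step out — an appoggiatura.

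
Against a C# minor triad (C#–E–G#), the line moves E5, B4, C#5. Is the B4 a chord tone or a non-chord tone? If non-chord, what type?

The harmony at that moment is C# minor triad (C#, E, G#); B4 is not a chord tone.
It is approached by leap down from E5 and left by step up to C#5.
Leap in, step out — an appoggiatura.

Non-chord tone — an appoggiatura.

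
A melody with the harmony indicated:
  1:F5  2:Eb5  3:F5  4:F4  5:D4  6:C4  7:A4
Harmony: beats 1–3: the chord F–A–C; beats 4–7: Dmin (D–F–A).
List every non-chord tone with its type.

The harmony at that moment is F major triad (F, A, C); Eb5 is not a chord tone.
It is approached by step down from F5 and left by step up to F5.
Step away and step back to the same note — a neighbor tone (lower neighbor).
The harmony at that moment is D minor triad (D, F, A); C4 is not a chord tone.
It is approached by step down from D4 and left by leap up to A4.
Step in, leap out — an escape tone.

Eb5 (beat 2) — neighbor tone; C4 (beat 6) — escape tone.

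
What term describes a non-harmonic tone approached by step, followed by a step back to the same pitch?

Approach: by step. Departure: by step in the opposite direction, back to the starting pitch.
Stepwise on both sides but reversing to return to the same chord tone — a neighbor tone. (Had it continued onward in the same direction it would be a passing tone instead.)

Neighbor tone.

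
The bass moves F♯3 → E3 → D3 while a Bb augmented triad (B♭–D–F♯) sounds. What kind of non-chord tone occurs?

The harmony at that moment is B♭ augmented triad (B♭, D, F♯); E3 is not a chord tone.
It is approached by step down from F♯3 and left by step down to D3.
Step in, step out in the same direction — a passing tone.

E3 is a passing tone.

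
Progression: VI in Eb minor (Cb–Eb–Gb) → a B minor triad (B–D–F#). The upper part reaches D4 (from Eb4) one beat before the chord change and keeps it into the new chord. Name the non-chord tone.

The harmony at that moment is Cb major triad (Cb, Eb, Gb); D4 is not a chord tone.
It is approached by step down from Eb4 and then sustained as the same pitch into the next harmony.
Arriving early and becoming a chord tone when the harmony changes — an anticipation.

D4 is an anticipation.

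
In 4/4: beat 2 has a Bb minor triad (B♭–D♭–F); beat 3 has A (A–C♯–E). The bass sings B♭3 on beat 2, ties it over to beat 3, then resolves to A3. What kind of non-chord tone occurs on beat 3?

Suspension.

The harmony at that moment is A major triad (A, C♯, E); B♭3 is not a chord tone.
It is held over (the same pitch as the preceding B♭3) and left by step down to A3.
Held over from the previous chord and resolving down by step — a suspension.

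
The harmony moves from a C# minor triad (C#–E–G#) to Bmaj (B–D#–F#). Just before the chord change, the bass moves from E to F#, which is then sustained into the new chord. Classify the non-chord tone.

The harmony at that moment is C# minor triad (C#, E, G#); F# is not a chord tone.
It is approached by step up from E and then sustained as the same pitch into the next harmony.
Arriving early and becoming a chord tone when the harmony changes — an anticipation.

F# is an anticipation.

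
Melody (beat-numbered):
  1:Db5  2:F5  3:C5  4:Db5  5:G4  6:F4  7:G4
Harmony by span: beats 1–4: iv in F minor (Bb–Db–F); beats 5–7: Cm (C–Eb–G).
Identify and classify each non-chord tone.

The harmony at that moment is Bb minor triad (Bb, Db, F); C5 is not a chord tone.
It is approached by leap down from F5 and left by step up to Db5.
Leap in, step out — an appoggiatura.
The harmony at that moment is C minor triad (C, Eb, G); F4 is not a chord tone.
It is approached by step down from G4 and left by step up to G4.
Step away and step back to the same note — a neighbor tone (lower neighbor).

C5 (beat 3) — appoggiatura; F4 (beat 6) — neighbor tone.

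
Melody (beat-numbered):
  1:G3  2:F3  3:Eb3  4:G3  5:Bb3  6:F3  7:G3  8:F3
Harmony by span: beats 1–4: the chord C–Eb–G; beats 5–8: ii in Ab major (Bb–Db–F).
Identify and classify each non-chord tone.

The harmony at that moment is C minor triad (C, Eb, G); F3 is not a chord tone.
It is approached by step down from G3 and left by step down to Eb3.
Step in, step out in the same direction — a passing tone.
The harmony at that moment is Bb minor triad (Bb, Db, F); G3 is not a chord tone.
It is approached by step up from F3 and left by step down to F3.
Step away and step back to the same note — a neighbor tone (upper neighbor).

F3 (beat 2) — passing tone; G3 (beat 7) — neighbor tone.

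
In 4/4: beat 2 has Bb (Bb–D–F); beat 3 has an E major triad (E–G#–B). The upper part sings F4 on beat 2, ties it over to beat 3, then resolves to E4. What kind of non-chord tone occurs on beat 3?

The harmony at that moment is E major triad (E, G#, B); F4 is not a chord tone.
It is held over (the same pitch as the preceding F4) and left by step down to E4.
Held over from the previous chord and resolving down by step — a suspension.

Suspension.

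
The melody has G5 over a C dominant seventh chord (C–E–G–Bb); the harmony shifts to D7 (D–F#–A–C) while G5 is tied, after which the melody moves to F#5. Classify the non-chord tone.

G5 is a suspension.

The harmony at that moment is D dominant seventh chord (D, F#, A, C); G5 is not a chord tone.
It is held over (the same pitch as the preceding G5) and left by step down to F#5.
Held over from the previous chord and resolving down by step — a suspension.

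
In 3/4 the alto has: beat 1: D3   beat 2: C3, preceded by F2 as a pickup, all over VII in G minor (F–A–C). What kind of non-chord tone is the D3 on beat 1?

The harmony at that moment is F major triad (F, A, C); D3 is not a chord tone.
It is approached by leap up from F2 and left by step down to C3.
Leap in, step out, metrically accented — an appoggiatura.

Appoggiatura.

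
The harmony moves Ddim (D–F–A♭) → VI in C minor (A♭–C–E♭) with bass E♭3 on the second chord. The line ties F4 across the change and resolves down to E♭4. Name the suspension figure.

9–8 suspension.

At the second chord the bass is E♭3. The suspended F4 lies a ninth above the bass; after resolving down by step to E♭4, the interval above the bass becomes an octave.
Suspension figures are named by those two intervals: 9–8.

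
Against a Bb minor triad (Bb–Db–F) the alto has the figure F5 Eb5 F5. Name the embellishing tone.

The harmony at that moment is Bb minor triad (Bb, Db, F); Eb5 is not a chord tone.
It is approached by step down from F5 and left by step up to F5.
Step away and step back to the same note — a neighbor tone (lower neighbor).

Eb5 is a neighbor tone.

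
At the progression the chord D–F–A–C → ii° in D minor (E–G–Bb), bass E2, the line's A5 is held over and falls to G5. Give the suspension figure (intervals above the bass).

At the second chord the bass is E2. The suspended A5 lies a fourth above the bass; after resolving down by step to G5, the interval above the bass becomes a third.
Suspension figures are named by those two intervals: 4–3.

4–3 suspension.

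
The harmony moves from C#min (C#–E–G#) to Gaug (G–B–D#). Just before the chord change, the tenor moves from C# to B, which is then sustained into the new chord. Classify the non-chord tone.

The harmony at that moment is C# minor triad (C#, E, G#); B is not a chord tone.
It is approached by step down from C# and then sustained as the same pitch into the next harmony.
Arriving early and becoming a chord tone when the harmony changes — an anticipation.

B is an anticipation.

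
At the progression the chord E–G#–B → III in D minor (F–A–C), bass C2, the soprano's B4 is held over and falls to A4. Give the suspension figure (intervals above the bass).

At the second chord the bass is C2. The suspended B4 lies a seventh above the bass; after resolving down by step to A4, the interval above the bass becomes a sixth.
Suspension figures are named by those two intervals: 7–6.

7–6 suspension.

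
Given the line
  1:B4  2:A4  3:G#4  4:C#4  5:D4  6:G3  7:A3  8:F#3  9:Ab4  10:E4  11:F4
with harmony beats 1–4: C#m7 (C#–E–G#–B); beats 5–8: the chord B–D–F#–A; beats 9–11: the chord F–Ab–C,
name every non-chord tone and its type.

A4 (beat 2) — passing tone; G3 (beat 6) — appoggiatura; E4 (beat 10) — appoggiatura.

The harmony at that moment is C# minor seventh chord (C#, E, G#, B); A4 is not a chord tone.
It is approached by step down from B4 and left by step down to G#4.
Step in, step out in the same direction — a passing tone.
The harmony at that moment is B minor seventh chord (B, D, F#, A); G3 is not a chord tone.
It is approached by leap down from D4 and left by step up to A3.
Leap in, step out — an appoggiatura.
The harmony at that moment is F minor triad (F, Ab, C); E4 is not a chord tone.
It is approached by leap down from Ab4 and left by step up to F4.
Leap in, step out — an appoggiatura.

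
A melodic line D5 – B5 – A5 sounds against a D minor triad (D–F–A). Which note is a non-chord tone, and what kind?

The harmony at that moment is D minor triad (D, F, A); B5 is not a chord tone.
It is approached by leap up from D5 and left by step down to A5.
Leap in, step out — an appoggiatura.

B5 is an appoggiatura.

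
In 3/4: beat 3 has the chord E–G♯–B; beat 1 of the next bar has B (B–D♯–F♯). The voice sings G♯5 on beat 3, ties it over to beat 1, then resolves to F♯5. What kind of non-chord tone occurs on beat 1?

Suspension.

The harmony at that moment is B major triad (B, D♯, F♯); G♯5 is not a chord tone.
It is held over (the same pitch as the preceding G♯5) and left by step down to F♯5.
Held over from the previous chord and resolving down by step — a suspension.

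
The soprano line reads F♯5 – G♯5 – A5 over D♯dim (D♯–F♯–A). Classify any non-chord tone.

The harmony at that moment is D♯ diminished triad (D♯, F♯, A); G♯5 is not a chord tone.
It is approached by step up from F♯5 and left by step up to A5.
Step in, step out in the same direction — a passing tone.

G♯5 is a passing tone.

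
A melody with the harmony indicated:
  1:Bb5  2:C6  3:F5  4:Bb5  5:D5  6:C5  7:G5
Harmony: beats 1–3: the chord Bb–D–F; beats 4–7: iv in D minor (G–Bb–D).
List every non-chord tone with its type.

The harmony at that moment is Bb major triad (Bb, D, F); C6 is not a chord tone.
It is approached by step up from Bb5 and left by leap down to F5.
Step in, leap out — an escape tone.
The harmony at that moment is G minor triad (G, Bb, D); C5 is not a chord tone.
It is approached by step down from D5 and left by leap up to G5.
Step in, leap out — an escape tone.

C6 (beat 2) — escape tone; C5 (beat 6) — escape tone.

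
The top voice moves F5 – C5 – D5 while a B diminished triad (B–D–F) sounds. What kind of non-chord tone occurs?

C5 is an appoggiatura.

The harmony at that moment is B diminished triad (B, D, F); C5 is not a chord tone.
It is approached by leap down from F5 and left by step up to D5.
Leap in, step out — an appoggiatura.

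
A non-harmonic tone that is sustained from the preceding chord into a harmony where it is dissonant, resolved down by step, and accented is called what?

Suspension.

Approach: by preparation — the pitch is first a chord tone, then held (tied or repeated) while the harmony changes under it. Departure: down by step. Metric position: strong.
A prepared dissonance that resolves downward by step — a suspension. (The same figure resolving upward would be a retardation.)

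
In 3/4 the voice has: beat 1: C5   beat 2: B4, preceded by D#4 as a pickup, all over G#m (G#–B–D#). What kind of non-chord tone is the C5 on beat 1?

The harmony at that moment is G# minor triad (G#, B, D#); C5 is not a chord tone.
It is approached by leap up from D#4 and left by step down to B4.
Leap in, step out, metrically accented — an appoggiatura.

Appoggiatura.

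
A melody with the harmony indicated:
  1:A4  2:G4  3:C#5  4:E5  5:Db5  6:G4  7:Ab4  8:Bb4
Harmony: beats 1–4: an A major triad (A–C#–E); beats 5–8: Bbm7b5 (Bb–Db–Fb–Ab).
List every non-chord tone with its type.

G4 (beat 2) — escape tone; G4 (beat 6) — appoggiatura.

The harmony at that moment is A major triad (A, C#, E); G4 is not a chord tone.
It is approached by step down from A4 and left by leap up to C#5.
Step in, leap out — an escape tone.
The harmony at that moment is Bb half-diminished seventh chord (Bb, Db, Fb, Ab); G4 is not a chord tone.
It is approached by leap down from Db5 and left by step up to Ab4.
Leap in, step out — an appoggiatura.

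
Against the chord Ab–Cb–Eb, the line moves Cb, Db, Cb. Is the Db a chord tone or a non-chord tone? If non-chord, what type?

The harmony at that moment is Ab minor triad (Ab, Cb, Eb); Db is not a chord tone.
It is approached by step up from Cb and left by step down to Cb.
Step away and step back to the same note — a neighbor tone (upper neighbor).

Non-chord tone — a neighbor tone.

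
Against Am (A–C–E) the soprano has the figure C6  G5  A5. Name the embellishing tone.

The harmony at that moment is A minor triad (A, C, E); G5 is not a chord tone.
It is approached by leap down from C6 and left by step up to A5.
Leap in, step out — an appoggiatura.

G5 is an appoggiatura.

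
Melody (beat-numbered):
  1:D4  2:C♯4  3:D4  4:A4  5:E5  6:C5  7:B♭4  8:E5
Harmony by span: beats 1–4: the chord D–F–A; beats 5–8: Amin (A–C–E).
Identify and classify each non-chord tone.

The harmony at that moment is D minor triad (D, F, A); C♯4 is not a chord tone.
It is approached by step down from D4 and left by step up to D4.
Step away and step back to the same note — a neighbor tone (lower neighbor).
The harmony at that moment is A minor triad (A, C, E); B♭4 is not a chord tone.
It is approached by step down from C5 and left by leap up to E5.
Step in, leap out — an escape tone.

C♯4 (beat 2) — neighbor tone; B♭4 (beat 7) — escape tone.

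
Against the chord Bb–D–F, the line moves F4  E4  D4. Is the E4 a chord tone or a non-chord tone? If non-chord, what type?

The harmony at that moment is Bb major triad (Bb, D, F); E4 is not a chord tone.
It is approached by step down from F4 and left by step down to D4.
Step in, step out in the same direction — a passing tone.

Non-chord tone — a passing tone.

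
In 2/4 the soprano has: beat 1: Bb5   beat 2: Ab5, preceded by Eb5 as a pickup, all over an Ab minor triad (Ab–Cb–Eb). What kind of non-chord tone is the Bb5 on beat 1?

The harmony at that moment is Ab minor triad (Ab, Cb, Eb); Bb5 is not a chord tone.
It is approached by leap up from Eb5 and left by step down to Ab5.
Leap in, step out, metrically accented — an appoggiatura.

Appoggiatura.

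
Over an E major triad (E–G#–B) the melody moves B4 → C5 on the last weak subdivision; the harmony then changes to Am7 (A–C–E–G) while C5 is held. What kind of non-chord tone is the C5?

C5 is an anticipation.

The harmony at that moment is E major triad (E, G#, B); C5 is not a chord tone.
It is approached by step up from B4 and then sustained as the same pitch into the next harmony.
Arriving early and becoming a chord tone when the harmony changes — an anticipation.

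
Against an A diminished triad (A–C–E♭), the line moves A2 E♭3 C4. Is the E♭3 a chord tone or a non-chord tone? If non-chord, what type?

A diminished triad contains A, C, E♭; E♭ is the fifth, so it is a chord tone.

Chord tone (the fifth of A diminished triad).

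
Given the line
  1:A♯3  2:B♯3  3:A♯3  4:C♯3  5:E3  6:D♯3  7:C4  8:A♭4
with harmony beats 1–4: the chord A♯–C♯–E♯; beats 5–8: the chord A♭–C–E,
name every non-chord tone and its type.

The harmony at that moment is A♯ minor triad (A♯, C♯, E♯); B♯3 is not a chord tone.
It is approached by step up from A♯3 and left by step down to A♯3.
Step away and step back to the same note — a neighbor tone (upper neighbor).
The harmony at that moment is A♭ augmented triad (A♭, C, E); D♯3 is not a chord tone.
It is approached by step down from E3 and left by leap up to C4.
Step in, leap out — an escape tone.

B♯3 (beat 2) — neighbor tone; D♯3 (beat 6) — escape tone.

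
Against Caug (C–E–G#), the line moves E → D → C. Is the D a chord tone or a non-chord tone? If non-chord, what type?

Non-chord tone — a passing tone.

The harmony at that moment is C augmented triad (C, E, G#); D is not a chord tone.
It is approached by step down from E and left by step down to C.
Step in, step out in the same direction — a passing tone.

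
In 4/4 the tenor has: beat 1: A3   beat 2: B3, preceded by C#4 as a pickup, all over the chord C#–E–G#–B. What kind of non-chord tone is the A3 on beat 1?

Appoggiatura.

The harmony at that moment is C# minor seventh chord (C#, E, G#, B); A3 is not a chord tone.
It is approached by leap down from C#4 and left by step up to B3.
Leap in, step out, metrically accented — an appoggiatura.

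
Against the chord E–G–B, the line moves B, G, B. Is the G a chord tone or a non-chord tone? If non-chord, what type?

Chord tone (the third of E minor triad).

E minor triad contains E, G, B; G is the third, so it is a chord tone.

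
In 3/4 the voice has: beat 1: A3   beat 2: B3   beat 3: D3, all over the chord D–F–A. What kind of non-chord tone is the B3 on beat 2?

The harmony at that moment is D minor triad (D, F, A); B3 is not a chord tone.
It is approached by step up from A3 and left by leap down to D3.
Step in, leap out, on a weak beat — an escape tone.

Escape tone.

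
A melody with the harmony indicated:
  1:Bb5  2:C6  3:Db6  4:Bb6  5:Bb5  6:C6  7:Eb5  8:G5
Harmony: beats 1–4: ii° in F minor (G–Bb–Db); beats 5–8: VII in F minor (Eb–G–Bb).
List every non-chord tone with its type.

The harmony at that moment is G diminished triad (G, Bb, Db); C6 is not a chord tone.
It is approached by step up from Bb5 and left by step up to Db6.
Step in, step out in the same direction — a passing tone.
The harmony at that moment is Eb major triad (Eb, G, Bb); C6 is not a chord tone.
It is approached by step up from Bb5 and left by leap down to Eb5.
Step in, leap out — an escape tone.

C6 (beat 2) — passing tone; C6 (beat 6) — escape tone.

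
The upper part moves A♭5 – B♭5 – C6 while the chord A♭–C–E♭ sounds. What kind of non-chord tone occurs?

The harmony at that moment is A♭ major triad (A♭, C, E♭); B♭5 is not a chord tone.
It is approached by step up from A♭5 and left by step up to C6.
Step in, step out in the same direction — a passing tone.

B♭5 is a passing tone.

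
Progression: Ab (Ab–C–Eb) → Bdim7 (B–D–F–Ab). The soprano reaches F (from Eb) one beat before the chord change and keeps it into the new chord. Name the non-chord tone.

The harmony at that moment is Ab major triad (Ab, C, Eb); F is not a chord tone.
It is approached by step up from Eb and then sustained as the same pitch into the next harmony.
Arriving early and becoming a chord tone when the harmony changes — an anticipation.

F is an anticipation.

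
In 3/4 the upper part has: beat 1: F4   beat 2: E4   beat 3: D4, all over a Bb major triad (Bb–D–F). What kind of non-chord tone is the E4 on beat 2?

Passing tone.

The harmony at that moment is Bb major triad (Bb, D, F); E4 is not a chord tone.
It is approached by step down from F4 and left by step down to D4.
Step in, step out in the same direction — a passing tone.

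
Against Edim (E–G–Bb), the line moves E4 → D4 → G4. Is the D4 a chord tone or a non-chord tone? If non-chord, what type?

The harmony at that moment is E diminished triad (E, G, Bb); D4 is not a chord tone.
It is approached by step down from E4 and left by leap up to G4.
Step in, leap out — an escape tone.

Non-chord tone — an escape tone.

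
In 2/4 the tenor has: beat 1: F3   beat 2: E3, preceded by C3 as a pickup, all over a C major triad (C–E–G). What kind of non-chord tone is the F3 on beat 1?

The harmony at that moment is C major triad (C, E, G); F3 is not a chord tone.
It is approached by leap up from C3 and left by step down to E3.
Leap in, step out, metrically accented — an appoggiatura.

Appoggiatura.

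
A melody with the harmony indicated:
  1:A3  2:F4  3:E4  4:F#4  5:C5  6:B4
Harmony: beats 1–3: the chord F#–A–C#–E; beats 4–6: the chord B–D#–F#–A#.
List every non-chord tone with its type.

F4 (beat 2) — appoggiatura; C5 (beat 5) — appoggiatura.

The harmony at that moment is F# minor seventh chord (F#, A, C#, E); F4 is not a chord tone.
It is approached by leap up from A3 and left by step down to E4.
Leap in, step out — an appoggiatura.
The harmony at that moment is B major seventh chord (B, D#, F#, A#); C5 is not a chord tone.
It is approached by leap up from F#4 and left by step down to B4.
Leap in, step out — an appoggiatura.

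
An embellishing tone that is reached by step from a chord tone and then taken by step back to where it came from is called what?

Neighbor tone.

Approach: by step. Departure: by step in the opposite direction, back to the starting pitch.
Stepwise on both sides but reversing to return to the same chord tone — a neighbor tone. (Had it continued onward in the same direction it would be a passing tone instead.)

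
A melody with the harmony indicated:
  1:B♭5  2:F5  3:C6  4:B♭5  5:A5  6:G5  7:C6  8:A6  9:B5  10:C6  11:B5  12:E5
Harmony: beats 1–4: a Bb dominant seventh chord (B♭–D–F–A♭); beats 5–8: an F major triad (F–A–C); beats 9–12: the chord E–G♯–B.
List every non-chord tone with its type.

C6 (beat 3) — appoggiatura; G5 (beat 6) — escape tone; C6 (beat 10) — neighbor tone.

The harmony at that moment is B♭ dominant seventh chord (B♭, D, F, A♭); C6 is not a chord tone.
It is approached by leap up from F5 and left by step down to B♭5.
Leap in, step out — an appoggiatura.
The harmony at that moment is F major triad (F, A, C); G5 is not a chord tone.
It is approached by step down from A5 and left by leap up to C6.
Step in, leap out — an escape tone.
The harmony at that moment is E major triad (E, G♯, B); C6 is not a chord tone.
It is approached by step up from B5 and left by step down to B5.
Step away and step back to the same note — a neighbor tone (upper neighbor).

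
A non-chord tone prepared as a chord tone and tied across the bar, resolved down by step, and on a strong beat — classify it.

Approach: by preparation — the pitch is first a chord tone, then held (tied or repeated) while the harmony changes under it. Departure: down by step. Metric position: strong.
A prepared dissonance that resolves downward by step — a suspension. (The same figure resolving upward would be a retardation.)

Suspension.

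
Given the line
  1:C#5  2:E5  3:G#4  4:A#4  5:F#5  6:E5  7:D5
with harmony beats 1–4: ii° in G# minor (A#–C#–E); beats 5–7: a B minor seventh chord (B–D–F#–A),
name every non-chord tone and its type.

G#4 (beat 3) — appoggiatura; E5 (beat 6) — passing tone.

The harmony at that moment is A# diminished triad (A#, C#, E); G#4 is not a chord tone.
It is approached by leap down from E5 and left by step up to A#4.
Leap in, step out — an appoggiatura.
The harmony at that moment is B minor seventh chord (B, D, F#, A); E5 is not a chord tone.
It is approached by step down from F#5 and left by step down to D5.
Step in, step out in the same direction — a passing tone.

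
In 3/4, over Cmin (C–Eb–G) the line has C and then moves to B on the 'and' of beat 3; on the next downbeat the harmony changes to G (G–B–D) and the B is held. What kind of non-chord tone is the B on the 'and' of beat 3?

Anticipation.

The harmony at that moment is C minor triad (C, Eb, G); B is not a chord tone.
It is approached by step down from C and then sustained as the same pitch into the next harmony.
Arriving early and becoming a chord tone when the harmony changes — an anticipation.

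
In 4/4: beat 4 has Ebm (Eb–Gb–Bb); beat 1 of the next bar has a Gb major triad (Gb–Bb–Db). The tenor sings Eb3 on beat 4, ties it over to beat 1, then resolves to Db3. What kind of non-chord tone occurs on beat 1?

The harmony at that moment is Gb major triad (Gb, Bb, Db); Eb3 is not a chord tone.
It is held over (the same pitch as the preceding Eb3) and left by step down to Db3.
Held over from the previous chord and resolving down by step — a suspension.

Suspension.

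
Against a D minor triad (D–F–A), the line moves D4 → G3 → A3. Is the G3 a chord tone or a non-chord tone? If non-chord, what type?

Non-chord tone — an appoggiatura.

The harmony at that moment is D minor triad (D, F, A); G3 is not a chord tone.
It is approached by leap down from D4 and left by step up to A3.
Leap in, step out — an appoggiatura.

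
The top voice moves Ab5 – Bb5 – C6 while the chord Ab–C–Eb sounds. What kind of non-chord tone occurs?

Bb5 is a passing tone.

The harmony at that moment is Ab major triad (Ab, C, Eb); Bb5 is not a chord tone.
It is approached by step up from Ab5 and left by step up to C6.
Step in, step out in the same direction — a passing tone.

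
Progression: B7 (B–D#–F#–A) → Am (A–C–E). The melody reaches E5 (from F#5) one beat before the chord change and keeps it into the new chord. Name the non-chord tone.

The harmony at that moment is B dominant seventh chord (B, D#, F#, A); E5 is not a chord tone.
It is approached by step down from F#5 and then sustained as the same pitch into the next harmony.
Arriving early and becoming a chord tone when the harmony changes — an anticipation.

E5 is an anticipation.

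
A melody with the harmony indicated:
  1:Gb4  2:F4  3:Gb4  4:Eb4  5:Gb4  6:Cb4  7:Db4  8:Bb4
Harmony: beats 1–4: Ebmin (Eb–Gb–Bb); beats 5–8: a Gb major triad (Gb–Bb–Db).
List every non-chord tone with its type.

The harmony at that moment is Eb minor triad (Eb, Gb, Bb); F4 is not a chord tone.
It is approached by step down from Gb4 and left by step up to Gb4.
Step away and step back to the same note — a neighbor tone (lower neighbor).
The harmony at that moment is Gb major triad (Gb, Bb, Db); Cb4 is not a chord tone.
It is approached by leap down from Gb4 and left by step up to Db4.
Leap in, step out — an appoggiatura.

F4 (beat 2) — neighbor tone; Cb4 (beat 6) — appoggiatura.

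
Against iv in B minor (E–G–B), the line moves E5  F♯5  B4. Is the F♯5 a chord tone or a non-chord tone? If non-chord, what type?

The harmony at that moment is E minor triad (E, G, B); F♯5 is not a chord tone.
It is approached by step up from E5 and left by leap down to B4.
Step in, leap out — an escape tone.

Non-chord tone — an escape tone.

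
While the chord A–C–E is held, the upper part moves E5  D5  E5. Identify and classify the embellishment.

The harmony at that moment is A minor triad (A, C, E); D5 is not a chord tone.
It is approached by step down from E5 and left by step up to E5.
Step away and step back to the same note — a neighbor tone (lower neighbor).

D5 is a neighbor tone.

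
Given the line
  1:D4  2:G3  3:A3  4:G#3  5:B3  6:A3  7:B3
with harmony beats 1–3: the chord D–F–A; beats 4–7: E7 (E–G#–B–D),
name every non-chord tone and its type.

G3 (beat 2) — appoggiatura; A3 (beat 6) — neighbor tone.

The harmony at that moment is D minor triad (D, F, A); G3 is not a chord tone.
It is approached by leap down from D4 and left by step up to A3.
Leap in, step out — an appoggiatura.
The harmony at that moment is E dominant seventh chord (E, G#, B, D); A3 is not a chord tone.
It is approached by step down from B3 and left by step up to B3.
Step away and step back to the same note — a neighbor tone (lower neighbor).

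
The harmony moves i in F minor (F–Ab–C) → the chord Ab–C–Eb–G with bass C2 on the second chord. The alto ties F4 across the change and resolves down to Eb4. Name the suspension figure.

4–3 suspension.

At the second chord the bass is C2. The suspended F4 lies a fourth above the bass; after resolving down by step to Eb4, the interval above the bass becomes a third.
Suspension figures are named by those two intervals: 4–3.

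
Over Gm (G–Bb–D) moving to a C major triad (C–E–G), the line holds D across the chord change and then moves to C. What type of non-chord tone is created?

The harmony at that moment is C major triad (C, E, G); D is not a chord tone.
It is held over (the same pitch as the preceding D) and left by step down to C.
Held over from the previous chord and resolving down by step — a suspension.

D is a suspension.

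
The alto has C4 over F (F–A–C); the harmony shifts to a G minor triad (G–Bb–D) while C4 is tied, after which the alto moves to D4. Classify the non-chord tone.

C4 is a retardation.

The harmony at that moment is G minor triad (G, Bb, D); C4 is not a chord tone.
It is held over (the same pitch as the preceding C4) and left by step up to D4.
Held over from the previous chord and resolving up by step — a retardation.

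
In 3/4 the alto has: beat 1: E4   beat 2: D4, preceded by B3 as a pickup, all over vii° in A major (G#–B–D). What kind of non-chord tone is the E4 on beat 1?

Appoggiatura.

The harmony at that moment is G# diminished triad (G#, B, D); E4 is not a chord tone.
It is approached by leap up from B3 and left by step down to D4.
Leap in, step out, metrically accented — an appoggiatura.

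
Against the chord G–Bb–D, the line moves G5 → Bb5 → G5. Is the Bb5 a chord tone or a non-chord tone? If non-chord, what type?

Chord tone (the third of G minor triad).

G minor triad contains G, Bb, D; Bb is the third, so it is a chord tone.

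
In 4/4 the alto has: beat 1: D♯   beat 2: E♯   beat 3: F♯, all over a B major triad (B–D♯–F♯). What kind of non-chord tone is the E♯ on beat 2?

The harmony at that moment is B major triad (B, D♯, F♯); E♯ is not a chord tone.
It is approached by step up from D♯ and left by step up to F♯.
Step in, step out in the same direction — a passing tone.

Passing tone.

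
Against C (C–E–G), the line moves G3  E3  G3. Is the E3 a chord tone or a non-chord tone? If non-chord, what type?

C major triad contains C, E, G; E is the third, so it is a chord tone.

Chord tone (the third of C major triad).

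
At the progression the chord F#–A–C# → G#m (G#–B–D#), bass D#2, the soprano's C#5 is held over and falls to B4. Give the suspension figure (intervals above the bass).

At the second chord the bass is D#2. The suspended C#5 lies a seventh above the bass; after resolving down by step to B4, the interval above the bass becomes a sixth.
Suspension figures are named by those two intervals: 7–6.

7–6 suspension.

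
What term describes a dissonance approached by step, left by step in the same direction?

Passing tone.

Approach: by step. Departure: by step, continuing in the same direction.
Stepwise on both sides with no change of direction means the note fills in the space between two different chord tones — a passing tone. (Had it turned back to its starting note it would be a neighbor tone instead.)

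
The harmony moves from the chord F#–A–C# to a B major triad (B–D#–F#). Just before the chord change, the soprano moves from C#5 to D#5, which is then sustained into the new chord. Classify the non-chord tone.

The harmony at that moment is F# minor triad (F#, A, C#); D#5 is not a chord tone.
It is approached by step up from C#5 and then sustained as the same pitch into the next harmony.
Arriving early and becoming a chord tone when the harmony changes — an anticipation.

D#5 is an anticipation.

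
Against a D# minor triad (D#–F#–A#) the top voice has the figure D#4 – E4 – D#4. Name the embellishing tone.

The harmony at that moment is D# minor triad (D#, F#, A#); E4 is not a chord tone.
It is approached by step up from D#4 and left by step down to D#4.
Step away and step back to the same note — a neighbor tone (upper neighbor).

E4 is a neighbor tone.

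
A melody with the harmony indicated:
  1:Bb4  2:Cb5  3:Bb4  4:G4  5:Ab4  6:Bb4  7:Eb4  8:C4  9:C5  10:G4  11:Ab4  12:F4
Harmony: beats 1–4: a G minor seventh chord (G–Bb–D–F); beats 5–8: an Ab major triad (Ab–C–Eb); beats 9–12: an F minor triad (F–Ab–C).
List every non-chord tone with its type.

Cb5 (beat 2) — neighbor tone; Bb4 (beat 6) — escape tone; G4 (beat 10) — appoggiatura.

The harmony at that moment is G minor seventh chord (G, Bb, D, F); Cb5 is not a chord tone.
It is approached by step up from Bb4 and left by step down to Bb4.
Step away and step back to the same note — a neighbor tone (upper neighbor).
The harmony at that moment is Ab major triad (Ab, C, Eb); Bb4 is not a chord tone.
It is approached by step up from Ab4 and left by leap down to Eb4.
Step in, leap out — an escape tone.
The harmony at that moment is F minor triad (F, Ab, C); G4 is not a chord tone.
It is approached by leap down from C5 and left by step up to Ab4.
Leap in, step out — an appoggiatura.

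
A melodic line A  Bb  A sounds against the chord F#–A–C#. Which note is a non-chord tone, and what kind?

Bb is a neighbor tone.

The harmony at that moment is F# minor triad (F#, A, C#); Bb is not a chord tone.
It is approached by step up from A and left by step down to A.
Step away and step back to the same note — a neighbor tone (upper neighbor).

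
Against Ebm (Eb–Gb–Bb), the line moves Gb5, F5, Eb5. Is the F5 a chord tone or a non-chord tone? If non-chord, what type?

The harmony at that moment is Eb minor triad (Eb, Gb, Bb); F5 is not a chord tone.
It is approached by step down from Gb5 and left by step down to Eb5.
Step in, step out in the same direction — a passing tone.

Non-chord tone — a passing tone.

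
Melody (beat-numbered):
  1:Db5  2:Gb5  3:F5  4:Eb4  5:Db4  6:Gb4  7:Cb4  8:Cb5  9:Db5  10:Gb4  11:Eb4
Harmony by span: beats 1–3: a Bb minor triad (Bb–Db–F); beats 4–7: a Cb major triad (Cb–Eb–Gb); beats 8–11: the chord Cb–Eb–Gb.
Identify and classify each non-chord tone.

Gb5 (beat 2) — appoggiatura; Db4 (beat 5) — escape tone; Db5 (beat 9) — escape tone.

The harmony at that moment is Bb minor triad (Bb, Db, F); Gb5 is not a chord tone.
It is approached by leap up from Db5 and left by step down to F5.
Leap in, step out — an appoggiatura.
The harmony at that moment is Cb major triad (Cb, Eb, Gb); Db4 is not a chord tone.
It is approached by step down from Eb4 and left by leap up to Gb4.
Step in, leap out — an escape tone.
The harmony at that moment is Cb major triad (Cb, Eb, Gb); Db5 is not a chord tone.
It is approached by step up from Cb5 and left by leap down to Gb4.
Step in, leap out — an escape tone.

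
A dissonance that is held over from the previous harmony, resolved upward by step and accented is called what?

Retardation.

Approach: by preparation — the pitch is first a chord tone, then held (tied or repeated) while the harmony changes under it. Departure: up by step. Metric position: strong.
A prepared dissonance that resolves upward by step — a retardation. (The same figure resolving downward would be a suspension.)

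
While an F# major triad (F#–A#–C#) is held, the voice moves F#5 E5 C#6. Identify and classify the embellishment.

E5 is an escape tone.

The harmony at that moment is F# major triad (F#, A#, C#); E5 is not a chord tone.
It is approached by step down from F#5 and left by leap up to C#6.
Step in, leap out — an escape tone.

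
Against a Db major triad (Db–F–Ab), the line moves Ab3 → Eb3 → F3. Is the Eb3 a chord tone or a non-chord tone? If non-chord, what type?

Non-chord tone — an appoggiatura.

The harmony at that moment is Db major triad (Db, F, Ab); Eb3 is not a chord tone.
It is approached by leap down from Ab3 and left by step up to F3.
Leap in, step out — an appoggiatura.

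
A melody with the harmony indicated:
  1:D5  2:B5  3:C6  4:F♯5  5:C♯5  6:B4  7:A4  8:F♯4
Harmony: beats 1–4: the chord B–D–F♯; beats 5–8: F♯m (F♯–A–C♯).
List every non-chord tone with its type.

The harmony at that moment is B minor triad (B, D, F♯); C6 is not a chord tone.
It is approached by step up from B5 and left by leap down to F♯5.
Step in, leap out — an escape tone.
The harmony at that moment is F♯ minor triad (F♯, A, C♯); B4 is not a chord tone.
It is approached by step down from C♯5 and left by step down to A4.
Step in, step out in the same direction — a passing tone.

C6 (beat 3) — escape tone; B4 (beat 6) — passing tone.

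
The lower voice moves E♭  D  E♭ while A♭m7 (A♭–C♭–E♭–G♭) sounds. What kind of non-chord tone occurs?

The harmony at that moment is A♭ minor seventh chord (A♭, C♭, E♭, G♭); D is not a chord tone.
It is approached by step down from E♭ and left by step up to E♭.
Step away and step back to the same note — a neighbor tone (lower neighbor).

D is a neighbor tone.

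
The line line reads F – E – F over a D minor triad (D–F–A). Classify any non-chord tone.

E is a neighbor tone.

The harmony at that moment is D minor triad (D, F, A); E is not a chord tone.
It is approached by step down from F and left by step up to F.
Step away and step back to the same note — a neighbor tone (lower neighbor).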